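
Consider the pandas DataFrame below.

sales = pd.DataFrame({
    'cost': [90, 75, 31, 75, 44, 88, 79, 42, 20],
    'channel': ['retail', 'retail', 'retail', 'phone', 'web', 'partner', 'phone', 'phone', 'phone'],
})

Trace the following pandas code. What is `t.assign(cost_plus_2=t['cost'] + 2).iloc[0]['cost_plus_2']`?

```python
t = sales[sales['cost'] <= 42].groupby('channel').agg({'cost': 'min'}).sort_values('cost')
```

filter rows where cost <= 42:
   cost channel
2    31  retail
7    42   phone
8    20   phone
group by channel, min of cost:
         cost
channel      
phone      20
retail     31
sort by cost:
         cost
channel      
phone      20
retail     31
add column cost_plus_2 = t['cost'] + 2:
         cost  cost_plus_2
channel                   
phone      20           22
retail     31           33
value at position 0, column 'cost_plus_2' → 22

22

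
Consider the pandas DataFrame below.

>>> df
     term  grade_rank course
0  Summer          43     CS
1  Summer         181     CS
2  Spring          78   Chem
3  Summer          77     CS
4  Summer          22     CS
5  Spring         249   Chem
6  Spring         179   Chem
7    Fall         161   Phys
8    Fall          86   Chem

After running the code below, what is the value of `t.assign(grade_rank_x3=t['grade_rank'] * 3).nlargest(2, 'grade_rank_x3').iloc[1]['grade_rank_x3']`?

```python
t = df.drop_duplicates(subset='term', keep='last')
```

drop duplicate term (keep=last):
     term  grade_rank course
4  Summer          22     CS
6  Spring         179   Chem
8    Fall          86   Chem
add column grade_rank_x3 = t['grade_rank'] * 3:
     term  grade_rank course  grade_rank_x3
4  Summer          22     CS             66
6  Spring         179   Chem            537
8    Fall          86   Chem            258
take 2 rows with largest grade_rank_x3:
     term  grade_rank course  grade_rank_x3
6  Spring         179   Chem            537
8    Fall          86   Chem            258

258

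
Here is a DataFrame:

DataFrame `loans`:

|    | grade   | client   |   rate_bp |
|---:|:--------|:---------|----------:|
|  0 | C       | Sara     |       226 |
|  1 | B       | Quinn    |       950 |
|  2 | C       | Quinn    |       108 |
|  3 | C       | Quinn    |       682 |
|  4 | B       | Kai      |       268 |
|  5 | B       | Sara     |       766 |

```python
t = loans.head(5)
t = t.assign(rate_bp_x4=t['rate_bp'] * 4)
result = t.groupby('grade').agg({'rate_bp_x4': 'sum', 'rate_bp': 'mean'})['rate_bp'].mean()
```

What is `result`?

473.833333333

take first 5 rows:
  grade client  rate_bp
0     C   Sara      226
1     B  Quinn      950
2     C  Quinn      108
3     C  Quinn      682
4     B    Kai      268
add column rate_bp_x4 = t['rate_bp'] * 4:
  grade client  rate_bp  rate_bp_x4
0     C   Sara      226         904
1     B  Quinn      950        3800
2     C  Quinn      108         432
3     C  Quinn      682        2728
4     B    Kai      268        1072
group by grade: sum(rate_bp_x4), mean(rate_bp):
       rate_bp_x4     rate_bp
grade                        
B            4872  609.000000
C            4064  338.666667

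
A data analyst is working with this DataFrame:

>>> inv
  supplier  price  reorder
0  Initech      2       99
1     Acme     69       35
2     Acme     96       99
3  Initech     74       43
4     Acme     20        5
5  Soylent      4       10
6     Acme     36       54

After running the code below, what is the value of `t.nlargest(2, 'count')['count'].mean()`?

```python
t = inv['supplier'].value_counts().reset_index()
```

3.0

value_counts of supplier:
supplier
Acme       4
Initech    2
Soylent    1
Name: count, dtype: int64
reset_index():
  supplier  count
0     Acme      4
1  Initech      2
2  Soylent      1
take 2 rows with largest count:
  supplier  count
0     Acme      4
1  Initech      2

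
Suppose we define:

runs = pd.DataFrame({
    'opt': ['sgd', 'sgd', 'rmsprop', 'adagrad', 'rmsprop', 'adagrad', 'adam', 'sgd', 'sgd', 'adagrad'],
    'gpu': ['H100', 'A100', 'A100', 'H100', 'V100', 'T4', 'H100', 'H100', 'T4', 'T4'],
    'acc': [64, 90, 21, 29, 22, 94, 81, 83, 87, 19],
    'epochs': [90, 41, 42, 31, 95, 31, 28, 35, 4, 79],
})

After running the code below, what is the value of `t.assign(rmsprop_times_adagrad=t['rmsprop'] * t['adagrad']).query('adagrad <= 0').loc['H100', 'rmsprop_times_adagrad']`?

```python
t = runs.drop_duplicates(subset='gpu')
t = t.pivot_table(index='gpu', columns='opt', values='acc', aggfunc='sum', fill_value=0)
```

0

drop duplicate gpu (keep=first):
       opt   gpu  acc  epochs
0      sgd  H100   64      90
1      sgd  A100   90      41
4  rmsprop  V100   22      95
5  adagrad    T4   94      31
pivot: rows=gpu, cols=opt, sum(acc):
opt   adagrad  rmsprop  sgd
gpu                        
A100        0        0   90
H100        0        0   64
T4         94        0    0
V100        0       22    0
add column rmsprop_times_adagrad = t['rmsprop'] * t['adagrad']:
opt   adagrad  rmsprop  sgd  rmsprop_times_adagrad
gpu                                               
A100        0        0   90                      0
H100        0        0   64                      0
T4         94        0    0                      0
V100        0       22    0                      0
filter rows where adagrad <= 0:
opt   adagrad  rmsprop  sgd  rmsprop_times_adagrad
gpu                                               
A100        0        0   90                      0
H100        0        0   64                      0
V100        0       22    0                      0
Then the value at row 'H100', column 'rmsprop_times_adagrad': 0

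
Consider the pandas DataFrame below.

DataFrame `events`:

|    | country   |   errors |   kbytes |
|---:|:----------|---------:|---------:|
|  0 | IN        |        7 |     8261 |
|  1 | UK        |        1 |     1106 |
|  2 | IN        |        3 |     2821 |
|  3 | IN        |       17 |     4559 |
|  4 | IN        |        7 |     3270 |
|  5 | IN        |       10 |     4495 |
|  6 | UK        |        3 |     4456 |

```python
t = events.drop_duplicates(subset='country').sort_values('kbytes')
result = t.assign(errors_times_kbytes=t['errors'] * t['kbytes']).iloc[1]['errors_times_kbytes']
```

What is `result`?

drop duplicate country (keep=first):
  country  errors  kbytes
0      IN       7    8261
1      UK       1    1106
sort by kbytes:
  country  errors  kbytes
1      UK       1    1106
0      IN       7    8261
add column errors_times_kbytes = t['errors'] * t['kbytes']:
  country  errors  kbytes  errors_times_kbytes
1      UK       1    1106                 1106
0      IN       7    8261                57827

57827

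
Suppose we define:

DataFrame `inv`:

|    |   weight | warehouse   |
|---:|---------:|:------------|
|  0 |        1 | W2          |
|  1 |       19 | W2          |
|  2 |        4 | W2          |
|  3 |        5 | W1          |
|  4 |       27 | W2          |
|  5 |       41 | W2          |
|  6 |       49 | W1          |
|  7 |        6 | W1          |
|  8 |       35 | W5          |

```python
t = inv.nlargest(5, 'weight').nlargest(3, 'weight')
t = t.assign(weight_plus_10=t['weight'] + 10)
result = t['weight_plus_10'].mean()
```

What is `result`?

51.6666666667

take 5 rows with largest weight:
   weight warehouse
6      49        W1
5      41        W2
8      35        W5
4      27        W2
1      19        W2
take 3 rows with largest weight:
   weight warehouse
6      49        W1
5      41        W2
8      35        W5
add column weight_plus_10 = t['weight'] + 10:
   weight warehouse  weight_plus_10
6      49        W1              59
5      41        W2              51
8      35        W5              45
Then the mean of column 'weight_plus_10': 51.6666666667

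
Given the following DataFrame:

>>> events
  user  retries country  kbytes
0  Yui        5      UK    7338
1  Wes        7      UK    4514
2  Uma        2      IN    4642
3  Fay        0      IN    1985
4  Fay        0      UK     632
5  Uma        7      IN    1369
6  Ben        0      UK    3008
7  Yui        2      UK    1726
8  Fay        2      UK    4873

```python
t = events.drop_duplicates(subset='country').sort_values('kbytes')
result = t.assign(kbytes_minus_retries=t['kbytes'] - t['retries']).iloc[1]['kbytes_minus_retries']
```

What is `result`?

7333

drop duplicate country (keep=first):
  user  retries country  kbytes
0  Yui        5      UK    7338
2  Uma        2      IN    4642
sort by kbytes:
  user  retries country  kbytes
2  Uma        2      IN    4642
0  Yui        5      UK    7338
add column kbytes_minus_retries = t['kbytes'] - t['retries']:
  user  retries country  kbytes  kbytes_minus_retries
2  Uma        2      IN    4642                  4640
0  Yui        5      UK    7338                  7333
Hence 7333.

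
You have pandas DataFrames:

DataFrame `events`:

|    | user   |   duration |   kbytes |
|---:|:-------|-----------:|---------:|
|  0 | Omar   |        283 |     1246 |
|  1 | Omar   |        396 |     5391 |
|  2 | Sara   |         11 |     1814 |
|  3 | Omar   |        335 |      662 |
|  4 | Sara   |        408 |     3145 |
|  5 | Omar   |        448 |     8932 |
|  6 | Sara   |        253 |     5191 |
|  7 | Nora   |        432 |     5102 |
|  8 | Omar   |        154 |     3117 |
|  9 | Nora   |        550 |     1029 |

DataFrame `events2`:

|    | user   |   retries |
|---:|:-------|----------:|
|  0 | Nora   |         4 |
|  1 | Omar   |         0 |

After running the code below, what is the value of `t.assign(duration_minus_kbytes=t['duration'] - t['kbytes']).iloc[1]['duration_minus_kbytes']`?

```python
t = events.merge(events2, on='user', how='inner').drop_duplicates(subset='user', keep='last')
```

merge on 'user' (how='inner') → 7 rows:
   user  duration  kbytes  retries
0  Omar       283    1246        0
1  Omar       396    5391        0
2  Omar       335     662        0
3  Omar       448    8932        0
4  Nora       432    5102        4
5  Omar       154    3117        0
6  Nora       550    1029        4
drop duplicate user (keep=last):
   user  duration  kbytes  retries
5  Omar       154    3117        0
6  Nora       550    1029        4
add column duration_minus_kbytes = t['duration'] - t['kbytes']:
   user  duration  kbytes  retries  duration_minus_kbytes
5  Omar       154    3117        0                  -2963
6  Nora       550    1029        4                   -479
The value at position 1, column 'duration_minus_kbytes' is -479.

-479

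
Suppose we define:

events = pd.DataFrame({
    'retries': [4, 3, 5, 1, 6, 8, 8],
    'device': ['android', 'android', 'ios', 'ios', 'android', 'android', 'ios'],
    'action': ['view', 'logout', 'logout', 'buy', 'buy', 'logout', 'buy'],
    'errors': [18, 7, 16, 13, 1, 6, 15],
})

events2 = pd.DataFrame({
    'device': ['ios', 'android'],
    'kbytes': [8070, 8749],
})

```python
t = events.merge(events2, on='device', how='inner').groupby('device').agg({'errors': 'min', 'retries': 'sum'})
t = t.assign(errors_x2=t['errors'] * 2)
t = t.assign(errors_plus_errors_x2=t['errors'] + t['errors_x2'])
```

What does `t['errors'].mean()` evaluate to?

7.0

merge on 'device' (how='inner') → 7 rows:
   retries   device  action  errors  kbytes
0        4  android    view      18    8749
1        3  android  logout       7    8749
2        5      ios  logout      16    8070
3        1      ios     buy      13    8070
4        6  android     buy       1    8749
5        8  android  logout       6    8749
6        8      ios     buy      15    8070
group by device: min(errors), sum(retries):
         errors  retries
device                  
android       1       21
ios          13       14
add column errors_x2 = t['errors'] * 2:
         errors  retries  errors_x2
device                             
android       1       21          2
ios          13       14         26
add column errors_plus_errors_x2 = t['errors'] + t['errors_x2']:
         errors  retries  errors_x2  errors_plus_errors_x2
device                                                    
android       1       21          2                      3
ios          13       14         26                     39
The mean of column 'errors' is 7.0.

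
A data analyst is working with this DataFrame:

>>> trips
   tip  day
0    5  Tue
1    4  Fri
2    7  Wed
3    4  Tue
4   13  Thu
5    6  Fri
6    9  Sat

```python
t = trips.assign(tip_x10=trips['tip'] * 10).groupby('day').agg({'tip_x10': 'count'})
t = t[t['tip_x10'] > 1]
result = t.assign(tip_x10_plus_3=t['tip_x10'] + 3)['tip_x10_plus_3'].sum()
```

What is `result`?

10

add column tip_x10 = trips['tip'] * 10:
   tip  day  tip_x10
0    5  Tue       50
1    4  Fri       40
2    7  Wed       70
3    4  Tue       40
4   13  Thu      130
5    6  Fri       60
6    9  Sat       90
group by day, count of tip_x10:
     tip_x10
day         
Fri        2
Sat        1
Thu        1
Tue        2
Wed        1
filter rows where tip_x10 > 1:
     tip_x10
day         
Fri        2
Tue        2
add column tip_x10_plus_3 = t['tip_x10'] + 3:
     tip_x10  tip_x10_plus_3
day                         
Fri        2               5
Tue        2               5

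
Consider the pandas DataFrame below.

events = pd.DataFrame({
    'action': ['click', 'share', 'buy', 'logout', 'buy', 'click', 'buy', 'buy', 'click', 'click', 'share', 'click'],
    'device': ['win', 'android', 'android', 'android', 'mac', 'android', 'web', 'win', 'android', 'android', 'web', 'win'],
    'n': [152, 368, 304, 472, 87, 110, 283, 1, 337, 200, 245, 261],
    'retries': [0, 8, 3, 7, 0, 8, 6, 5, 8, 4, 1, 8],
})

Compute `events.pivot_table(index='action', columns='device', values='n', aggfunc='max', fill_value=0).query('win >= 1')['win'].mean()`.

131.0

pivot: rows=action, cols=device, max(n):
device  android  mac  web  win
action                        
buy         304   87  283    1
click       337    0    0  261
logout      472    0    0    0
share       368    0  245    0
filter rows where win >= 1:
device  android  mac  web  win
action                        
buy         304   87  283    1
click       337    0    0  261
Then the mean of column 'win': 131.0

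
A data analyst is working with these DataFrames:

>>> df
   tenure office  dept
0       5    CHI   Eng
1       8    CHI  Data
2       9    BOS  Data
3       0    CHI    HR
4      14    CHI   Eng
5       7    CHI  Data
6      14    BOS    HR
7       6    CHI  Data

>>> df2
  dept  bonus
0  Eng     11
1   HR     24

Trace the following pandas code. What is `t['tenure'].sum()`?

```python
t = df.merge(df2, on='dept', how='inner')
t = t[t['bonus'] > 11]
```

14

merge on 'dept' (how='inner') → 4 rows:
   tenure office dept  bonus
0       5    CHI  Eng     11
1       0    CHI   HR     24
2      14    CHI  Eng     11
3      14    BOS   HR     24
filter rows where bonus > 11:
   tenure office dept  bonus
1       0    CHI   HR     24
3      14    BOS   HR     24
So sum() = 14.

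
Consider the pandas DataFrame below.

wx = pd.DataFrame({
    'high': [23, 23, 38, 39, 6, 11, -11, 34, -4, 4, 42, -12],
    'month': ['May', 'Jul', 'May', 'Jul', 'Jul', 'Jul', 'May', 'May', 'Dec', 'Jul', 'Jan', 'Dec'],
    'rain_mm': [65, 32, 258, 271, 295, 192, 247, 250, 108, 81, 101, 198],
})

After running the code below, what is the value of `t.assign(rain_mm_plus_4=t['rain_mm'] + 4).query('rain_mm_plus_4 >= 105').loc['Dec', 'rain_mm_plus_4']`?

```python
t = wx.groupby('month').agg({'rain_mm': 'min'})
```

group by month, min of rain_mm:
       rain_mm
month         
Dec        108
Jan        101
Jul         32
May         65
add column rain_mm_plus_4 = t['rain_mm'] + 4:
       rain_mm  rain_mm_plus_4
month                         
Dec        108             112
Jan        101             105
Jul         32              36
May         65              69
filter rows where rain_mm_plus_4 >= 105:
       rain_mm  rain_mm_plus_4
month                         
Dec        108             112
Jan        101             105
Reading off the value at row 'Dec', column 'rain_mm_plus_4', we get 112.

112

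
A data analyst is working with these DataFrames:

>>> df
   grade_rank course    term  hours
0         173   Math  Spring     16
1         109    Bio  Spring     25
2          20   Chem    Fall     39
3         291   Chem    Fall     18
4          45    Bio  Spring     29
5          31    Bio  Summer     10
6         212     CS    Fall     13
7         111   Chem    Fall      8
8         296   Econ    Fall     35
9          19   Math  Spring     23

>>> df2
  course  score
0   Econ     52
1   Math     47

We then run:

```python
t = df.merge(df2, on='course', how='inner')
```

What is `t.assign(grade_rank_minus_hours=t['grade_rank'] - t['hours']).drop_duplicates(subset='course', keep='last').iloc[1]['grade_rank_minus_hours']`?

-4

merge on 'course' (how='inner') → 3 rows:
   grade_rank course    term  hours  score
0         173   Math  Spring     16     47
1         296   Econ    Fall     35     52
2          19   Math  Spring     23     47
add column grade_rank_minus_hours = t['grade_rank'] - t['hours']:
   grade_rank course    term  hours  score  grade_rank_minus_hours
0         173   Math  Spring     16     47                     157
1         296   Econ    Fall     35     52                     261
2          19   Math  Spring     23     47                      -4
drop duplicate course (keep=last):
   grade_rank course    term  hours  score  grade_rank_minus_hours
1         296   Econ    Fall     35     52                     261
2          19   Math  Spring     23     47                      -4
The value at position 1, column 'grade_rank_minus_hours' is -4.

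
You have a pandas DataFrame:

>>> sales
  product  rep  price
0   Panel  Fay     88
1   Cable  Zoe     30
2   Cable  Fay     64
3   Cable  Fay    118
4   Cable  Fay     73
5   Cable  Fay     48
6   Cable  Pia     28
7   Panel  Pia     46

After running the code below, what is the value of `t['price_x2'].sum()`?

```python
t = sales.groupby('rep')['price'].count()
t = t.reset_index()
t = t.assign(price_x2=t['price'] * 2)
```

16

group by rep, count of price:
rep
Fay    5
Pia    2
Zoe    1
Name: price, dtype: int64
reset_index():
   rep  price
0  Fay      5
1  Pia      2
2  Zoe      1
add column price_x2 = t['price'] * 2:
   rep  price  price_x2
0  Fay      5        10
1  Pia      2         4
2  Zoe      1         2
Finally, sum of column 'price_x2' = 16.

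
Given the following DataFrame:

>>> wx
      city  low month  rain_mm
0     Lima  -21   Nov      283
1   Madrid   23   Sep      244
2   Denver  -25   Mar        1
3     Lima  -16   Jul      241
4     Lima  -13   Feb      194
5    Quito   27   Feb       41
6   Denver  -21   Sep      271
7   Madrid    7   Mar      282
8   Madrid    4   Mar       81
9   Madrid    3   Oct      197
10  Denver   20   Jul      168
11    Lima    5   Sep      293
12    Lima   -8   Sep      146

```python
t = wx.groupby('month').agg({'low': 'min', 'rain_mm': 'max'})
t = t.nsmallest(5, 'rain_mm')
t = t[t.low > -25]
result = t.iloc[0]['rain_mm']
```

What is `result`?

group by month: min(low), max(rain_mm):
       low  rain_mm
month              
Feb    -13      194
Jul    -16      241
Mar    -25      282
Nov    -21      283
Oct      3      197
Sep    -21      293
take 5 rows with smallest rain_mm:
       low  rain_mm
month              
Feb    -13      194
Oct      3      197
Jul    -16      241
Mar    -25      282
Nov    -21      283
filter rows where low > -25:
       low  rain_mm
month              
Feb    -13      194
Oct      3      197
Jul    -16      241
Nov    -21      283
Hence 194.

194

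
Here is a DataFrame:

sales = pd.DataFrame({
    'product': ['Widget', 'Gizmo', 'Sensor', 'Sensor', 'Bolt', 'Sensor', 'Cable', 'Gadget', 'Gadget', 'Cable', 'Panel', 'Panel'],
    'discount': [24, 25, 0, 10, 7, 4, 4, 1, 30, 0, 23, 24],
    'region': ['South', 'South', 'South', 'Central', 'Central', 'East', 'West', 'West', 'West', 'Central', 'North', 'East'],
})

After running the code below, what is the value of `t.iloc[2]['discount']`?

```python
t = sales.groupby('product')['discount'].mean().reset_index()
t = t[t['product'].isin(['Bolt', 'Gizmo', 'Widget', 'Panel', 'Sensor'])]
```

23.5

group by product, mean of discount:
product
Bolt       7.000000
Cable      2.000000
Gadget    15.500000
Gizmo     25.000000
Panel     23.500000
Sensor     4.666667
Widget    24.000000
Name: discount, dtype: float64
reset_index():
  product   discount
0    Bolt   7.000000
1   Cable   2.000000
2  Gadget  15.500000
3   Gizmo  25.000000
4   Panel  23.500000
5  Sensor   4.666667
6  Widget  24.000000
filter rows where product in ['Bolt', 'Gizmo', 'Widget', 'Panel', 'Sensor']:
  product   discount
0    Bolt   7.000000
3   Gizmo  25.000000
4   Panel  23.500000
5  Sensor   4.666667
6  Widget  24.000000
Finally, value at position 2, column 'discount' = 23.5.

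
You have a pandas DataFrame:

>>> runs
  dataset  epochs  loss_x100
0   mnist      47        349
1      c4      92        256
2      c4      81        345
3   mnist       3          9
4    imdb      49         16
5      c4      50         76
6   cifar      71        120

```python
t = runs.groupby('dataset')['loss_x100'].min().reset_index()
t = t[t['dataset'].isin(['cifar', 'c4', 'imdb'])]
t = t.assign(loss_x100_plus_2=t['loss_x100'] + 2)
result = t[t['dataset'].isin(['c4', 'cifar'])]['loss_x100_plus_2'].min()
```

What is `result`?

group by dataset, min of loss_x100:
dataset
c4        76
cifar    120
imdb      16
mnist      9
Name: loss_x100, dtype: int64
reset_index():
  dataset  loss_x100
0      c4         76
1   cifar        120
2    imdb         16
3   mnist          9
filter rows where dataset in ['cifar', 'c4', 'imdb']:
  dataset  loss_x100
0      c4         76
1   cifar        120
2    imdb         16
add column loss_x100_plus_2 = t['loss_x100'] + 2:
  dataset  loss_x100  loss_x100_plus_2
0      c4         76                78
1   cifar        120               122
2    imdb         16                18
filter rows where dataset in ['c4', 'cifar']:
  dataset  loss_x100  loss_x100_plus_2
0      c4         76                78
1   cifar        120               122
Reading off the min of column 'loss_x100_plus_2', we get 78.

78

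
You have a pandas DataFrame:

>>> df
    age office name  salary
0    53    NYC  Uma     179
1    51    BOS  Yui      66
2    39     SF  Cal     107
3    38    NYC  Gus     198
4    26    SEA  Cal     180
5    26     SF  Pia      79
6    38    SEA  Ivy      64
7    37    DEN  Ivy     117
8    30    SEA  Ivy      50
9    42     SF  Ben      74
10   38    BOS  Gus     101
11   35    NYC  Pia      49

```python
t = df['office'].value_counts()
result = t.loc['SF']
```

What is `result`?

value_counts of office:
office
NYC    3
SF     3
SEA    3
BOS    2
DEN    1
Name: count, dtype: int64
Finally, value at index 'SF' = 3.

3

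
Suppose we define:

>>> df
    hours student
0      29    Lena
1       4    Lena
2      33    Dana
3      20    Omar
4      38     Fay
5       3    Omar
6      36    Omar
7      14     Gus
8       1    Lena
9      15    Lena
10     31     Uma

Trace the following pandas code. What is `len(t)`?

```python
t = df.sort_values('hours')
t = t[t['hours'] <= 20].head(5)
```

sort by hours:
    hours student
8       1    Lena
5       3    Omar
1       4    Lena
7      14     Gus
9      15    Lena
3      20    Omar
0      29    Lena
10     31     Uma
2      33    Dana
6      36    Omar
4      38     Fay
filter rows where hours <= 20:
   hours student
8      1    Lena
5      3    Omar
1      4    Lena
7     14     Gus
9     15    Lena
3     20    Omar
take first 5 rows:
   hours student
8      1    Lena
5      3    Omar
1      4    Lena
7     14     Gus
9     15    Lena

5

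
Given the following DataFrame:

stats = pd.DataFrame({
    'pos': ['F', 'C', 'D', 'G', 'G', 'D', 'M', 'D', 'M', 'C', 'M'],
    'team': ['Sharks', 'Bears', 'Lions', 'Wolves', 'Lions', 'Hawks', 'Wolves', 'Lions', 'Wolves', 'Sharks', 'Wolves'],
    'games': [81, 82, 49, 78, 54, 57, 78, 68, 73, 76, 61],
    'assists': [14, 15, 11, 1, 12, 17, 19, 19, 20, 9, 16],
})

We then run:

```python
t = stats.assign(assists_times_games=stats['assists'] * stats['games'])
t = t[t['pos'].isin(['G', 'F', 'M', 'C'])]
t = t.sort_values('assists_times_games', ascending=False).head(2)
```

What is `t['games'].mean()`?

add column assists_times_games = stats['assists'] * stats['games']:
   pos    team  games  assists  assists_times_games
0    F  Sharks     81       14                 1134
1    C   Bears     82       15                 1230
2    D   Lions     49       11                  539
3    G  Wolves     78        1                   78
4    G   Lions     54       12                  648
5    D   Hawks     57       17                  969
6    M  Wolves     78       19                 1482
7    D   Lions     68       19                 1292
8    M  Wolves     73       20                 1460
9    C  Sharks     76        9                  684
10   M  Wolves     61       16                  976
filter rows where pos in ['G', 'F', 'M', 'C']:
   pos    team  games  assists  assists_times_games
0    F  Sharks     81       14                 1134
1    C   Bears     82       15                 1230
3    G  Wolves     78        1                   78
4    G   Lions     54       12                  648
6    M  Wolves     78       19                 1482
8    M  Wolves     73       20                 1460
9    C  Sharks     76        9                  684
10   M  Wolves     61       16                  976
sort by assists_times_games descending:
   pos    team  games  assists  assists_times_games
6    M  Wolves     78       19                 1482
8    M  Wolves     73       20                 1460
1    C   Bears     82       15                 1230
0    F  Sharks     81       14                 1134
10   M  Wolves     61       16                  976
9    C  Sharks     76        9                  684
4    G   Lions     54       12                  648
3    G  Wolves     78        1                   78
take first 2 rows:
  pos    team  games  assists  assists_times_games
6   M  Wolves     78       19                 1482
8   M  Wolves     73       20                 1460

75.5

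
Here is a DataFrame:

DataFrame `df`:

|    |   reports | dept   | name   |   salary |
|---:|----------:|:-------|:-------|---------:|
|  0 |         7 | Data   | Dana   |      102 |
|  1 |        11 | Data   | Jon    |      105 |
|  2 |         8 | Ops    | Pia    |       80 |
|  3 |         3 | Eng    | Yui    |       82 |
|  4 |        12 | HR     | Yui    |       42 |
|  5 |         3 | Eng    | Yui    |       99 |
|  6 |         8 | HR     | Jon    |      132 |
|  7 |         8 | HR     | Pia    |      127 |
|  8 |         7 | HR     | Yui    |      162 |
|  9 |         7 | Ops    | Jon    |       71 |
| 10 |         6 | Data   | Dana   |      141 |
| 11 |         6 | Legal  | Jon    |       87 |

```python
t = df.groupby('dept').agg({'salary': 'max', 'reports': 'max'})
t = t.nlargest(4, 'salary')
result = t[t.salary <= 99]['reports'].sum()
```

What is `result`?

9

group by dept: max(salary), max(reports):
       salary  reports
dept                  
Data      141       11
Eng        99        3
HR        162       12
Legal      87        6
Ops        80        8
take 4 rows with largest salary:
       salary  reports
dept                  
HR        162       12
Data      141       11
Eng        99        3
Legal      87        6
filter rows where salary <= 99:
       salary  reports
dept                  
Eng        99        3
Legal      87        6
Taking the sum of column 'reports' gives 9.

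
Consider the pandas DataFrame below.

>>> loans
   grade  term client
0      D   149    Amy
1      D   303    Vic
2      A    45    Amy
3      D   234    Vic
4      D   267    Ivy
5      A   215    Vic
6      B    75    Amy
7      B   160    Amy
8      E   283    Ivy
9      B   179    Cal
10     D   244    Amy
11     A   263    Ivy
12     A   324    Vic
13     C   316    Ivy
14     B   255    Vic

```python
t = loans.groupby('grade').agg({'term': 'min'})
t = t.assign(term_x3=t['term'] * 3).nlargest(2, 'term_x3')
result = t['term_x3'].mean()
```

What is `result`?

group by grade, min of term:
       term
grade      
A        45
B        75
C       316
D       149
E       283
add column term_x3 = t['term'] * 3:
       term  term_x3
grade               
A        45      135
B        75      225
C       316      948
D       149      447
E       283      849
take 2 rows with largest term_x3:
       term  term_x3
grade               
C       316      948
E       283      849

898.5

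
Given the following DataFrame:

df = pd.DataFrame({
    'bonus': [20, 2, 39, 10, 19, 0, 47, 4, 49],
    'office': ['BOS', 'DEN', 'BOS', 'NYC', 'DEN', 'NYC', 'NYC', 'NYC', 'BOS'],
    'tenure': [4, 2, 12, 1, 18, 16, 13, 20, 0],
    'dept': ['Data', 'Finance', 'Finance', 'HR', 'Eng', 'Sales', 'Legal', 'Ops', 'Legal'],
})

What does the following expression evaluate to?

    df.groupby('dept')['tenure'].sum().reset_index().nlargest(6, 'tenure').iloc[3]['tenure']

group by dept, sum of tenure:
dept
Data        4
Eng        18
Finance    14
HR          1
Legal      13
Ops        20
Sales      16
Name: tenure, dtype: int64
reset_index():
      dept  tenure
0     Data       4
1      Eng      18
2  Finance      14
3       HR       1
4    Legal      13
5      Ops      20
6    Sales      16
take 6 rows with largest tenure:
      dept  tenure
5      Ops      20
1      Eng      18
6    Sales      16
2  Finance      14
4    Legal      13
0     Data       4
The value at position 3, column 'tenure' is 14.

14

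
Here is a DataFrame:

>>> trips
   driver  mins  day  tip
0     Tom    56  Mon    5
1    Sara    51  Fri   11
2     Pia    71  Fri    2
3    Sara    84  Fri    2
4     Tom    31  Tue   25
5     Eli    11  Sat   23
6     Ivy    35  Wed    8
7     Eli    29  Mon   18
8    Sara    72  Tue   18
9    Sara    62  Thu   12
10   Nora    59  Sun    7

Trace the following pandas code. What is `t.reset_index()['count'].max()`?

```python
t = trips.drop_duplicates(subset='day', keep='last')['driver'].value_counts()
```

3

drop duplicate day (keep=last):
   driver  mins  day  tip
3    Sara    84  Fri    2
5     Eli    11  Sat   23
6     Ivy    35  Wed    8
7     Eli    29  Mon   18
8    Sara    72  Tue   18
9    Sara    62  Thu   12
10   Nora    59  Sun    7
value_counts of driver:
driver
Sara    3
Eli     2
Ivy     1
Nora    1
Name: count, dtype: int64
reset_index():
  driver  count
0   Sara      3
1    Eli      2
2    Ivy      1
3   Nora      1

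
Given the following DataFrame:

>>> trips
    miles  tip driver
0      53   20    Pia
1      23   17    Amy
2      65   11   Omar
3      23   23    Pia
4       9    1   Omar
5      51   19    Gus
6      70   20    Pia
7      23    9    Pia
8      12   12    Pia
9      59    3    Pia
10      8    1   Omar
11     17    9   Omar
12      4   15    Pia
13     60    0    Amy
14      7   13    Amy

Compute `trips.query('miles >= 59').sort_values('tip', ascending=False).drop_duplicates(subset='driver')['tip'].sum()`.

filter rows where miles >= 59:
    miles  tip driver
2      65   11   Omar
6      70   20    Pia
9      59    3    Pia
13     60    0    Amy
sort by tip descending:
    miles  tip driver
6      70   20    Pia
2      65   11   Omar
9      59    3    Pia
13     60    0    Amy
drop duplicate driver (keep=first):
    miles  tip driver
6      70   20    Pia
2      65   11   Omar
13     60    0    Amy
Hence 31.

31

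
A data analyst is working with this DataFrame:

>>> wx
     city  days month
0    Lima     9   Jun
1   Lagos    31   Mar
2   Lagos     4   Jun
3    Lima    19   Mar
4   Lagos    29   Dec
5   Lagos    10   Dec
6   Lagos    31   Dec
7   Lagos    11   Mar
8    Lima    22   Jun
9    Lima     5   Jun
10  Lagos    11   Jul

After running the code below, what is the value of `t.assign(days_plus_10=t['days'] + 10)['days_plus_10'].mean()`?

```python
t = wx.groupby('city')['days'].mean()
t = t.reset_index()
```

group by city, mean of days:
city
Lagos    18.142857
Lima     13.750000
Name: days, dtype: float64
reset_index():
    city       days
0  Lagos  18.142857
1   Lima  13.750000
add column days_plus_10 = t['days'] + 10:
    city       days  days_plus_10
0  Lagos  18.142857     28.142857
1   Lima  13.750000     23.750000
Taking the mean of column 'days_plus_10' gives 25.9464285714.

25.9464285714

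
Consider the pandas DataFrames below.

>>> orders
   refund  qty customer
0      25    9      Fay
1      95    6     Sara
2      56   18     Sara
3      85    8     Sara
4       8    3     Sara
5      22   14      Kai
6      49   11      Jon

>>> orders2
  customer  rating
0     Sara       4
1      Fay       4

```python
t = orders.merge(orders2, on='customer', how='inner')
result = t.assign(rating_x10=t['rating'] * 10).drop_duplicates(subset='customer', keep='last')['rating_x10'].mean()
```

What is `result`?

merge on 'customer' (how='inner') → 5 rows:
   refund  qty customer  rating
0      25    9      Fay       4
1      95    6     Sara       4
2      56   18     Sara       4
3      85    8     Sara       4
4       8    3     Sara       4
add column rating_x10 = t['rating'] * 10:
   refund  qty customer  rating  rating_x10
0      25    9      Fay       4          40
1      95    6     Sara       4          40
2      56   18     Sara       4          40
3      85    8     Sara       4          40
4       8    3     Sara       4          40
drop duplicate customer (keep=last):
   refund  qty customer  rating  rating_x10
0      25    9      Fay       4          40
4       8    3     Sara       4          40
The mean of column 'rating_x10' is 40.0.

40.0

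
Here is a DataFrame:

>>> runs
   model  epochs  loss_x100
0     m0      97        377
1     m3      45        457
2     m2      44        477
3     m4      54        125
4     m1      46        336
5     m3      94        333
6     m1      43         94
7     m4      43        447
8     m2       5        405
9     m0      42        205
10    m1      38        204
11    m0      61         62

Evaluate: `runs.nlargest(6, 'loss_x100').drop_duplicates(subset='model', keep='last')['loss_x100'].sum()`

2022

take 6 rows with largest loss_x100:
  model  epochs  loss_x100
2    m2      44        477
1    m3      45        457
7    m4      43        447
8    m2       5        405
0    m0      97        377
4    m1      46        336
drop duplicate model (keep=last):
  model  epochs  loss_x100
1    m3      45        457
7    m4      43        447
8    m2       5        405
0    m0      97        377
4    m1      46        336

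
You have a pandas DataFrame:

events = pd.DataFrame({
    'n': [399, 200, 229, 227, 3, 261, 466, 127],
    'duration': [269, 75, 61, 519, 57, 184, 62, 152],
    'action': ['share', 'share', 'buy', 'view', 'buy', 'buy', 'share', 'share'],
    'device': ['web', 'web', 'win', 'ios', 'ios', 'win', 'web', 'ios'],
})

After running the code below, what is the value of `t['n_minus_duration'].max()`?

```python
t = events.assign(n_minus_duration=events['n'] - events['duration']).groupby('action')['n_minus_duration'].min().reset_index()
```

add column n_minus_duration = events['n'] - events['duration']:
     n  duration action device  n_minus_duration
0  399       269  share    web               130
1  200        75  share    web               125
2  229        61    buy    win               168
3  227       519   view    ios              -292
4    3        57    buy    ios               -54
5  261       184    buy    win                77
6  466        62  share    web               404
7  127       152  share    ios               -25
group by action, min of n_minus_duration:
action
buy      -54
share    -25
view    -292
Name: n_minus_duration, dtype: int64
reset_index():
  action  n_minus_duration
0    buy               -54
1  share               -25
2   view              -292
The max of column 'n_minus_duration' is -25.

-25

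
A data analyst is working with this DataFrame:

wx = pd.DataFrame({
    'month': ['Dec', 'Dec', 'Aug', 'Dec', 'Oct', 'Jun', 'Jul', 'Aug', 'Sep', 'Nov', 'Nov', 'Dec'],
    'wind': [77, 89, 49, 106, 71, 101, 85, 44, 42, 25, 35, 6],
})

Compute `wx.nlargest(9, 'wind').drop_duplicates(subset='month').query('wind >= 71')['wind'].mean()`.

90.75

take 9 rows with largest wind:
  month  wind
3   Dec   106
5   Jun   101
1   Dec    89
6   Jul    85
0   Dec    77
4   Oct    71
2   Aug    49
7   Aug    44
8   Sep    42
drop duplicate month (keep=first):
  month  wind
3   Dec   106
5   Jun   101
6   Jul    85
4   Oct    71
2   Aug    49
8   Sep    42
filter rows where wind >= 71:
  month  wind
3   Dec   106
5   Jun   101
6   Jul    85
4   Oct    71
Taking the mean of column 'wind' gives 90.75.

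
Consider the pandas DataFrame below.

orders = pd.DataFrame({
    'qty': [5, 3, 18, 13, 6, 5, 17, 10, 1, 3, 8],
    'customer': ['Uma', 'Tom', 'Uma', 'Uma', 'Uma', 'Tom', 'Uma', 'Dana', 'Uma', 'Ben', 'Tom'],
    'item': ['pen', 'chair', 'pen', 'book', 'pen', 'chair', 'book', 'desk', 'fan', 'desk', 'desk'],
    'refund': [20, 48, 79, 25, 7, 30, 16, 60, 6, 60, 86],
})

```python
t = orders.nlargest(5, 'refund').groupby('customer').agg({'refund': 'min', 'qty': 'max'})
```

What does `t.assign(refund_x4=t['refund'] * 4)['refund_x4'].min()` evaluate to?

take 5 rows with largest refund:
    qty customer   item  refund
10    8      Tom   desk      86
2    18      Uma    pen      79
7    10     Dana   desk      60
9     3      Ben   desk      60
1     3      Tom  chair      48
group by customer: min(refund), max(qty):
          refund  qty
customer             
Ben           60    3
Dana          60   10
Tom           48    8
Uma           79   18
add column refund_x4 = t['refund'] * 4:
          refund  qty  refund_x4
customer                        
Ben           60    3        240
Dana          60   10        240
Tom           48    8        192
Uma           79   18        316

192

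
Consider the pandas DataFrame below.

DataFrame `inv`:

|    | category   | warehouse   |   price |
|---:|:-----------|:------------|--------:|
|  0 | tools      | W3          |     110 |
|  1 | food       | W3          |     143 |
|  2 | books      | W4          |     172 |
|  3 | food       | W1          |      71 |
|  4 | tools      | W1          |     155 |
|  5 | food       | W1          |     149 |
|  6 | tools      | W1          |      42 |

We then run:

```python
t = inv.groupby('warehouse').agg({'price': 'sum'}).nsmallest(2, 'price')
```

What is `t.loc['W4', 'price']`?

172

group by warehouse, sum of price:
           price
warehouse       
W1           417
W3           253
W4           172
take 2 rows with smallest price:
           price
warehouse       
W4           172
W3           253
Reading off the value at row 'W4', column 'price', we get 172.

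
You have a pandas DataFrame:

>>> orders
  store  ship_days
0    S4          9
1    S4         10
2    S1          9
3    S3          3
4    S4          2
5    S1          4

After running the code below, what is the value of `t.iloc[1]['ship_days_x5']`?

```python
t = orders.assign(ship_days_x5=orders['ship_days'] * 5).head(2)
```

50

add column ship_days_x5 = orders['ship_days'] * 5:
  store  ship_days  ship_days_x5
0    S4          9            45
1    S4         10            50
2    S1          9            45
3    S3          3            15
4    S4          2            10
5    S1          4            20
take first 2 rows:
  store  ship_days  ship_days_x5
0    S4          9            45
1    S4         10            50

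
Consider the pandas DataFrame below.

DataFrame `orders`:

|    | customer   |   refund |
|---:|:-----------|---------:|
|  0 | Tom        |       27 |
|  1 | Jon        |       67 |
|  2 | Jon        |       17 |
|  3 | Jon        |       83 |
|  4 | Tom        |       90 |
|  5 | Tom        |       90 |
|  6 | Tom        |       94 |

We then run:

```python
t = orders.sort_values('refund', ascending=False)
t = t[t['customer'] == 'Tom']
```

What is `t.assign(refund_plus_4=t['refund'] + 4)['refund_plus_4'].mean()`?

sort by refund descending:
  customer  refund
6      Tom      94
4      Tom      90
5      Tom      90
3      Jon      83
1      Jon      67
0      Tom      27
2      Jon      17
filter rows where customer == 'Tom':
  customer  refund
6      Tom      94
4      Tom      90
5      Tom      90
0      Tom      27
add column refund_plus_4 = t['refund'] + 4:
  customer  refund  refund_plus_4
6      Tom      94             98
4      Tom      90             94
5      Tom      90             94
0      Tom      27             31

79.25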